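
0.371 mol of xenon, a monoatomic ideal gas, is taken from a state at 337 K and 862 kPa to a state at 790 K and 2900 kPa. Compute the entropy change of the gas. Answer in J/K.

ΔS = nC_p ln(T₂/T₁) − nR ln(P₂/P₁), with C_p = 5R/2 = 20.79 J mol⁻¹ K⁻¹ for a monoatomic ideal gas.
ΔS = 0.371 × [20.79 × ln(790/337) − 8.314 × ln(2900/862)] = 2.83 J/K.

ΔS = 2.83 J/K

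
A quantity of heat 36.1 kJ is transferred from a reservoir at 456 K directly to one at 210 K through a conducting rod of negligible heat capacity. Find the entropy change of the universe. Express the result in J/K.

ΔS_total = 92.7 J/K

ΔS_hot = −Q/T_H = −36100/456 = -79.17 J/K and ΔS_cold = +Q/T_C = 36100/210 = 171.9 J/K.
ΔS_total = -79.17 + 171.9 = 92.7 J/K, positive as the second law requires.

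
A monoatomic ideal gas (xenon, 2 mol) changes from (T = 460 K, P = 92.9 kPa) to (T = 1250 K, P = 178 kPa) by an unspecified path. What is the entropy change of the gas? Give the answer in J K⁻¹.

ΔS = 30.7 J/K

ΔS = nC_p ln(T₂/T₁) − nR ln(P₂/P₁), with C_p = 5R/2 = 20.79 J mol⁻¹ K⁻¹ for a monoatomic ideal gas.
ΔS = 2 × [20.79 × ln(1250/460) − 8.314 × ln(178/92.9)] = 30.7 J/K.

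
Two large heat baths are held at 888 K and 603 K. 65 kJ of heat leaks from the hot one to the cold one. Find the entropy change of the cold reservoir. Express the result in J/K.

The cold reservoir gains heat Q, so ΔS_cold = +Q/T_C = 65000/603 = 108 J/K.

ΔS_cold = 108 J/K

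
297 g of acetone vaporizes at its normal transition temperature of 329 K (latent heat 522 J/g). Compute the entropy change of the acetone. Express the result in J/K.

ΔS = 471 J/K

Heat absorbed by the substance: Q = mL = 297 × 522 = 155034 J.
At constant T, ΔS = Q_rev/T = 155034 / 329 = 471 J/K.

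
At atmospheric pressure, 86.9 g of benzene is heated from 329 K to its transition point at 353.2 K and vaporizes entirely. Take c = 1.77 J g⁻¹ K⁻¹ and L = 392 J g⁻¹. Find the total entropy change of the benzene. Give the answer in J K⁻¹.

Warming step: ΔS₁ = m c ln(T_tr/T_i) = 86.9 × 1.77 × ln(353.2/329) = 10.92 J/K.
Phase change: ΔS₂ = +mL/T_tr = 86.9 × 392 / 353.2 = 96.45 J/K.
ΔS_total = (10.92) + (96.45) = 107 J/K.

ΔS = 107 J/K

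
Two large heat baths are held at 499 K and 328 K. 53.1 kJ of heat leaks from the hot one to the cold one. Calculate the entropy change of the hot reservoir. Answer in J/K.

The hot reservoir loses heat Q, so ΔS_hot = −Q/T_H = −53100/499 = -106 J/K.

ΔS_hot = -106 J/K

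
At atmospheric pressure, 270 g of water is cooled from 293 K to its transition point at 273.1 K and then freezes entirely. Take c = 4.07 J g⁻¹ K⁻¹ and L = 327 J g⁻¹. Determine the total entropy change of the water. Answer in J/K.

Cooling step: ΔS₁ = m c ln(T_tr/T_i) = 270 × 4.07 × ln(273.1/293) = -77.29 J/K.
Phase change: ΔS₂ = −mL/T_tr = −270 × 327 / 273.1 = -323.3 J/K.
ΔS_total = (-77.29) + (-323.3) = -401 J/K.

ΔS = -401 J/K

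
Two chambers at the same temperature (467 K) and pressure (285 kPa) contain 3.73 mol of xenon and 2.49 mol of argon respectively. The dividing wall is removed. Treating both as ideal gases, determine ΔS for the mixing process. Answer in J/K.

ΔS_mix = 34.8 J/K

Mole fractions: x_A = 3.73/6.22 = 0.6, x_B = 0.4.
ΔS_mix = −R(n_A ln x_A + n_B ln x_B) = −8.314 × (3.73 ln 0.6 + 2.49 ln 0.4) = 34.8 J/K.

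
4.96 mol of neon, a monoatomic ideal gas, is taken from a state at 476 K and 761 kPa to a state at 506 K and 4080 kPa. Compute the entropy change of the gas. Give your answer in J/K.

ΔS = nC_p ln(T₂/T₁) − nR ln(P₂/P₁), with C_p = 5R/2 = 20.79 J mol⁻¹ K⁻¹ for a monoatomic ideal gas.
ΔS = 4.96 × [20.79 × ln(506/476) − 8.314 × ln(4080/761)] = -62.9 J/K.

ΔS = -62.9 J/K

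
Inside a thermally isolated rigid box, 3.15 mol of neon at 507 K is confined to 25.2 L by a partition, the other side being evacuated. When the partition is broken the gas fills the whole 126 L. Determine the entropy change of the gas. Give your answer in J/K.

ΔS_gas = 42.1 J/K

For an ideal gas in free expansion Q = 0 and W = 0, so T is unchanged.
Entropy is a state function; using a reversible isothermal path, ΔS_gas = nR ln(V₂/V₁) = 3.15 × 8.314 × ln(126/25.2) = 42.1 J/K.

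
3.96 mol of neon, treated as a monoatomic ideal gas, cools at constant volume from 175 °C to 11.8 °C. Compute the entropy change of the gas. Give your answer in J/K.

ΔS = -22.4 J/K

In kelvin: T₁ = 448.15 K, T₂ = 284.95 K. At constant volume, ΔS = nC_V ln(T₂/T₁) with C_V = 3R/2 = 12.47 J mol⁻¹ K⁻¹.
ΔS = 3.96 × 12.47 × ln(284.95/448.15) = -22.4 J/K.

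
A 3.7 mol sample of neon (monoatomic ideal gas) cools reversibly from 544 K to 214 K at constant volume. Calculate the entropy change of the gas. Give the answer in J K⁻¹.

ΔS = -43 J/K

At constant volume, ΔS = nC_V ln(T₂/T₁) with C_V = 3R/2 = 12.47 J mol⁻¹ K⁻¹.
ΔS = 3.7 × 12.47 × ln(214/544) = -43 J/K.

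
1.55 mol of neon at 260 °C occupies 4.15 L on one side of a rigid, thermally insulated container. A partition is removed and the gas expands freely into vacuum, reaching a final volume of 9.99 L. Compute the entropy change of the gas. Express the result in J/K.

ΔS_gas = 11.3 J/K

No heat is exchanged and no work is done, so the ideal-gas temperature stays constant.
Entropy is a state function; using a reversible isothermal path, ΔS_gas = nR ln(V₂/V₁) = 1.55 × 8.314 × ln(9.99/4.15) = 11.3 J/K.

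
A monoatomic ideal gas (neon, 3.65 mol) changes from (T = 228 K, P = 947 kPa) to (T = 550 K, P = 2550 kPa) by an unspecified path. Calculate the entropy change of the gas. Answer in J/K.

ΔS = nC_p ln(T₂/T₁) − nR ln(P₂/P₁), with C_p = 5R/2 = 20.79 J mol⁻¹ K⁻¹ for a monoatomic ideal gas.
ΔS = 3.65 × [20.79 × ln(550/228) − 8.314 × ln(2550/947)] = 36.7 J/K.

ΔS = 36.7 J/K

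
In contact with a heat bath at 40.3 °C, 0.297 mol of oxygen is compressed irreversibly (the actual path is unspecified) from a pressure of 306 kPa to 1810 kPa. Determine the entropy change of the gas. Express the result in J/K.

Entropy is a state function, so ΔS_gas depends only on the end states.
For an isothermal ideal gas ΔS_gas = nR ln(P₁/P₂) = 0.297 × 8.314 × ln(306/1810) = -4.39 J/K.

ΔS_gas = -4.39 J/K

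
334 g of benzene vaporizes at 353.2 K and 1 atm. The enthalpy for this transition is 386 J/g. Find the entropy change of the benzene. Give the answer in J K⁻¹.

ΔS = 365 J/K

Heat absorbed by the substance: Q = mL = 334 × 386 = 128924 J.
At constant T, ΔS = Q_rev/T = 128924 / 353.2 = 365 J/K.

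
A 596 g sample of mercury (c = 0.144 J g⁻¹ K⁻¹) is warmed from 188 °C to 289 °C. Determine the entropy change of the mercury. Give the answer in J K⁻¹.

In kelvin: T₁ = 461.15 K, T₂ = 562.15 K. ΔS = ∫dQ_rev/T = m c ln(T₂/T₁) = 596 × 0.144 × ln(562.15/461.15) = 17 J/K.

ΔS = 17 J/K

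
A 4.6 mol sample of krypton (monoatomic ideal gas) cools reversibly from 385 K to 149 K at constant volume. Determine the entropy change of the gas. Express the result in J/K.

ΔS = -54.5 J/K

At constant volume, ΔS = nC_V ln(T₂/T₁) with C_V = 3R/2 = 12.47 J mol⁻¹ K⁻¹.
ΔS = 4.6 × 12.47 × ln(149/385) = -54.5 J/K.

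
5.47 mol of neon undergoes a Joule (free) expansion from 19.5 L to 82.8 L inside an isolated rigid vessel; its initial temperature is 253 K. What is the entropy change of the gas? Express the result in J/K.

For an ideal gas in free expansion Q = 0 and W = 0, so T is unchanged.
Entropy is a state function; using a reversible isothermal path, ΔS_gas = nR ln(V₂/V₁) = 5.47 × 8.314 × ln(82.8/19.5) = 65.8 J/K.

ΔS_gas = 65.8 J/K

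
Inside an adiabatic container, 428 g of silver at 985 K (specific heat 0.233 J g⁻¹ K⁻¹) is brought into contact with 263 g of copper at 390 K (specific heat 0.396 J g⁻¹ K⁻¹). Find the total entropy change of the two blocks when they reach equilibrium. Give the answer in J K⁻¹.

ΔS_total = 21.3 J/K

Energy balance: T_f = (m₁c₁T₁ + m₂c₂T₂)/(m₁c₁ + m₂c₂) = 681.04 K.
ΔS₁ = m₁c₁ ln(T_f/T₁) = 99.724 × ln(681.04/985) = -36.8 J/K.
ΔS₂ = m₂c₂ ln(T_f/T₂) = 104.148 × ln(681.04/390) = 58.06 J/K.
ΔS_total = -36.8 + 58.06 = 21.3 J/K.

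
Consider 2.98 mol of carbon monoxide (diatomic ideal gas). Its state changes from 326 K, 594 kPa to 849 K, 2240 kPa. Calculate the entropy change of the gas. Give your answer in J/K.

ΔS = nC_p ln(T₂/T₁) − nR ln(P₂/P₁), with C_p = 7R/2 = 29.1 J mol⁻¹ K⁻¹ for a diatomic ideal gas.
ΔS = 2.98 × [29.1 × ln(849/326) − 8.314 × ln(2240/594)] = 50.1 J/K.

ΔS = 50.1 J/K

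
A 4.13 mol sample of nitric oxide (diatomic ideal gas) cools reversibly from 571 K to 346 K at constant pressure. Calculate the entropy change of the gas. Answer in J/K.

At constant pressure, ΔS = nC_p ln(T₂/T₁) with C_p = 7R/2 = 29.1 J mol⁻¹ K⁻¹.
ΔS = 4.13 × 29.1 × ln(346/571) = -60.2 J/K.

ΔS = -60.2 J/K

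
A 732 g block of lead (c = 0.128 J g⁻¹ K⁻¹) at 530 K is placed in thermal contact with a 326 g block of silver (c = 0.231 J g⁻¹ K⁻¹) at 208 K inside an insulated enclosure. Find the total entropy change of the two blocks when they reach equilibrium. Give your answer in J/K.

ΔS_total = 17.1 J/K

Energy balance: T_f = (m₁c₁T₁ + m₂c₂T₂)/(m₁c₁ + m₂c₂) = 386.52 K.
ΔS₁ = m₁c₁ ln(T_f/T₁) = 93.696 × ln(386.52/530) = -29.58 J/K.
ΔS₂ = m₂c₂ ln(T_f/T₂) = 75.306 × ln(386.52/208) = 46.66 J/K.
ΔS_total = -29.58 + 46.66 = 17.1 J/K.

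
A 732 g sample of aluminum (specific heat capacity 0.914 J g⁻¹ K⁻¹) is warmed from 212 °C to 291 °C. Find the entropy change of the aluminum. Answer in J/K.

ΔS = 101 J/K

In kelvin: T₁ = 485.15 K, T₂ = 564.15 K. ΔS = ∫dQ_rev/T = m c ln(T₂/T₁) = 732 × 0.914 × ln(564.15/485.15) = 101 J/K.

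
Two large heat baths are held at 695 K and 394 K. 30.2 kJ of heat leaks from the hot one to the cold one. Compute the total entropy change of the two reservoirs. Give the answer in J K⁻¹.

ΔS_total = 33.2 J/K

ΔS_hot = −Q/T_H = −30200/695 = -43.45 J/K and ΔS_cold = +Q/T_C = 30200/394 = 76.65 J/K.
ΔS_total = -43.45 + 76.65 = 33.2 J/K, positive as the second law requires.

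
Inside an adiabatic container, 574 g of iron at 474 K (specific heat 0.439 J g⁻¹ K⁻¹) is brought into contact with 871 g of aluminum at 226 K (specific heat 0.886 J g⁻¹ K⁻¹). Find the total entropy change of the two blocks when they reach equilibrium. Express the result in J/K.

Energy balance: T_f = (m₁c₁T₁ + m₂c₂T₂)/(m₁c₁ + m₂c₂) = 287.05 K.
ΔS₁ = m₁c₁ ln(T_f/T₁) = 251.986 × ln(287.05/474) = -126.4 J/K.
ΔS₂ = m₂c₂ ln(T_f/T₂) = 771.706 × ln(287.05/226) = 184.5 J/K.
ΔS_total = -126.4 + 184.5 = 58.1 J/K.

ΔS_total = 58.1 J/K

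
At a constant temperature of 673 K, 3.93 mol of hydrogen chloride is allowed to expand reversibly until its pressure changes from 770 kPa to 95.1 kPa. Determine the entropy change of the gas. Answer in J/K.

For an isothermal ideal gas ΔS_gas = nR ln(P₁/P₂) = 3.93 × 8.314 × ln(770/95.1) = 68.3 J/K.

ΔS_gas = 68.3 J/K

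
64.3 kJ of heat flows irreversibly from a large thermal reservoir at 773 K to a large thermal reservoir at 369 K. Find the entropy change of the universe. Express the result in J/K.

ΔS_hot = −Q/T_H = −64300/773 = -83.18 J/K and ΔS_cold = +Q/T_C = 64300/369 = 174.3 J/K.
ΔS_total = -83.18 + 174.3 = 91.1 J/K, positive as the second law requires.

ΔS_total = 91.1 J/K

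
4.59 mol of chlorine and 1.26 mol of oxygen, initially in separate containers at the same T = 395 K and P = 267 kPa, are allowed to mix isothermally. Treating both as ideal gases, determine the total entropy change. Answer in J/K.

ΔS_mix = 25.3 J/K

Mole fractions: x_A = 4.59/5.85 = 0.785, x_B = 0.215.
ΔS_mix = −R(n_A ln x_A + n_B ln x_B) = −8.314 × (4.59 ln 0.785 + 1.26 ln 0.215) = 25.3 J/K.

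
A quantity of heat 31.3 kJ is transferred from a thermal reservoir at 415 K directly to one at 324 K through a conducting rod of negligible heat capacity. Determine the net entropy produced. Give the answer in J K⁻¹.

ΔS_total = 21.2 J/K

ΔS_hot = −Q/T_H = −31300/415 = -75.42 J/K and ΔS_cold = +Q/T_C = 31300/324 = 96.6 J/K.
ΔS_total = -75.42 + 96.6 = 21.2 J/K, positive as the second law requires.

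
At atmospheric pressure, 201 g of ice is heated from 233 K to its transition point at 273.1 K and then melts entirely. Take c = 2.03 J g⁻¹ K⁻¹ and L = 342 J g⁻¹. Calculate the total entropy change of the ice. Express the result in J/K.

ΔS = 317 J/K

Warming step: ΔS₁ = m c ln(T_tr/T_i) = 201 × 2.03 × ln(273.1/233) = 64.795 J/K.
Phase change: ΔS₂ = +mL/T_tr = 201 × 342 / 273.1 = 251.71 J/K.
ΔS_total = (64.795) + (251.71) = 317 J/K.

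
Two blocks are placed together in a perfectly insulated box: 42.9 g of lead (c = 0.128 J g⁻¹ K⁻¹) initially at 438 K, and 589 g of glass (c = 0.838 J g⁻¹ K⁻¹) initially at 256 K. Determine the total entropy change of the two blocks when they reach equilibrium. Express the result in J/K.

ΔS_total = 0.94 J/K

Energy balance: T_f = (m₁c₁T₁ + m₂c₂T₂)/(m₁c₁ + m₂c₂) = 258 K.
ΔS₁ = m₁c₁ ln(T_f/T₁) = 5.4912 × ln(258/438) = -2.906 J/K.
ΔS₂ = m₂c₂ ln(T_f/T₂) = 493.582 × ln(258/256) = 3.846 J/K.
ΔS_total = -2.906 + 3.846 = 0.94 J/K.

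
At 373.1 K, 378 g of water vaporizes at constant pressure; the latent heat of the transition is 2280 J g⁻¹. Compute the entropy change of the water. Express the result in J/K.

Heat absorbed by the substance: Q = mL = 378 × 2280 = 861840 J.
At constant T, ΔS = Q_rev/T = 861840 / 373.1 = 2310 J/K.

ΔS = 2310 J/K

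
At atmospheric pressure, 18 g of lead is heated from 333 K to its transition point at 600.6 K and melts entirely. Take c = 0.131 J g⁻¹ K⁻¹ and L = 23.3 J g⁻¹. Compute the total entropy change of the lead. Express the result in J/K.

Warming step: ΔS₁ = m c ln(T_tr/T_i) = 18 × 0.131 × ln(600.6/333) = 1.391 J/K.
Phase change: ΔS₂ = +mL/T_tr = 18 × 23.3 / 600.6 = 0.6983 J/K.
ΔS_total = (1.391) + (0.6983) = 2.09 J/K.

ΔS = 2.09 J/K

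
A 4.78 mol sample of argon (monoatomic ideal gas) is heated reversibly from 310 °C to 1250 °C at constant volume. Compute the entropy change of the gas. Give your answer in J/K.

ΔS = 57.2 J/K

In kelvin: T₁ = 583.15 K, T₂ = 1523.15 K. At constant volume, ΔS = nC_V ln(T₂/T₁) with C_V = 3R/2 = 12.47 J mol⁻¹ K⁻¹.
ΔS = 4.78 × 12.47 × ln(1523.15/583.15) = 57.2 J/K.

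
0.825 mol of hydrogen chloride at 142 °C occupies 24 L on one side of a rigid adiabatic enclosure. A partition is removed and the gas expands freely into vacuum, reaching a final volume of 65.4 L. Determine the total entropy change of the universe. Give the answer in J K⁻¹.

ΔS_universe = 6.88 J/K

For an ideal gas in free expansion Q = 0 and W = 0, so T is unchanged.
Entropy is a state function; using a reversible isothermal path, ΔS_gas = nR ln(V₂/V₁) = 0.825 × 8.314 × ln(65.4/24) = 6.88 J/K.
The insulated surroundings exchange no heat, so ΔS_surr = 0 and ΔS_universe = ΔS_gas.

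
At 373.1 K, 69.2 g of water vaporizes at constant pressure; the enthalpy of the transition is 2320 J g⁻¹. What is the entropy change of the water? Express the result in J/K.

ΔS = 430 J/K

Heat absorbed by the substance: Q = mL = 69.2 × 2320 = 160544 J.
At constant T, ΔS = Q_rev/T = 160544 / 373.1 = 430 J/K.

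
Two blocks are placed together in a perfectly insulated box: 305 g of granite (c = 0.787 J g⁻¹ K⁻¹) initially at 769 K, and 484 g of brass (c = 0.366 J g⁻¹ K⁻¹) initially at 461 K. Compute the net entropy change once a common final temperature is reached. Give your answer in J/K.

Energy balance: T_f = (m₁c₁T₁ + m₂c₂T₂)/(m₁c₁ + m₂c₂) = 638.22 K.
ΔS₁ = m₁c₁ ln(T_f/T₁) = 240.035 × ln(638.22/769) = -44.75 J/K.
ΔS₂ = m₂c₂ ln(T_f/T₂) = 177.144 × ln(638.22/461) = 57.62 J/K.
ΔS_total = -44.75 + 57.62 = 12.9 J/K.

ΔS_total = 12.9 J/K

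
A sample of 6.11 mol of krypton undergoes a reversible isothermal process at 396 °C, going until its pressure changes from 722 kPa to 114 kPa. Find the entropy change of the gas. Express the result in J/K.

ΔS_gas = 93.8 J/K

For an isothermal ideal gas ΔS_gas = nR ln(P₁/P₂) = 6.11 × 8.314 × ln(722/114) = 93.8 J/K.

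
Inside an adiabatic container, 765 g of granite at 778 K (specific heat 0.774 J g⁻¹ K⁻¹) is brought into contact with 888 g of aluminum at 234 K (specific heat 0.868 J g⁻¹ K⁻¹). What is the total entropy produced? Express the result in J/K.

ΔS_total = 240 J/K

Energy balance: T_f = (m₁c₁T₁ + m₂c₂T₂)/(m₁c₁ + m₂c₂) = 470.34 K.
ΔS₁ = m₁c₁ ln(T_f/T₁) = 592.11 × ln(470.34/778) = -298 J/K.
ΔS₂ = m₂c₂ ln(T_f/T₂) = 770.784 × ln(470.34/234) = 538.1 J/K.
ΔS_total = -298 + 538.1 = 240 J/K.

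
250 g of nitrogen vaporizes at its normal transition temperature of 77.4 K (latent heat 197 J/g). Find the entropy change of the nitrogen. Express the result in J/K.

ΔS = 636 J/K

Heat absorbed by the substance: Q = mL = 250 × 197 = 49250 J.
At constant T, ΔS = Q_rev/T = 49250 / 77.4 = 636 J/K.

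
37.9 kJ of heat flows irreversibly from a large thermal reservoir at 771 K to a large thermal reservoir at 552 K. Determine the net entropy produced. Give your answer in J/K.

ΔS_total = 19.5 J/K

ΔS_hot = −Q/T_H = −37900/771 = -49.16 J/K and ΔS_cold = +Q/T_C = 37900/552 = 68.66 J/K.
ΔS_total = -49.16 + 68.66 = 19.5 J/K, positive as the second law requires.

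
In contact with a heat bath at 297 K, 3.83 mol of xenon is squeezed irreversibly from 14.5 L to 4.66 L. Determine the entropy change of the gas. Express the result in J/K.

Entropy is a state function, so ΔS_gas depends only on the end states.
For an isothermal ideal gas ΔS_gas = nR ln(V₂/V₁) = 3.83 × 8.314 × ln(4.66/14.5) = -36.1 J/K.

ΔS_gas = -36.1 J/K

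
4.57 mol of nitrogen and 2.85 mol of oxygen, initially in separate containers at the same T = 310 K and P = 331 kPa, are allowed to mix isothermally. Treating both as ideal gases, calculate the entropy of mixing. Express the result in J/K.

ΔS_mix = 41.1 J/K

Mole fractions: x_A = 4.57/7.42 = 0.616, x_B = 0.384.
ΔS_mix = −R(n_A ln x_A + n_B ln x_B) = −8.314 × (4.57 ln 0.616 + 2.85 ln 0.384) = 41.1 J/K.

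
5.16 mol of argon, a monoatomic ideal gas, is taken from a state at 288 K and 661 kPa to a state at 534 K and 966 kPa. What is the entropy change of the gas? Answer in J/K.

ΔS = 49.9 J/K

ΔS = nC_p ln(T₂/T₁) − nR ln(P₂/P₁), with C_p = 5R/2 = 20.79 J mol⁻¹ K⁻¹ for a monoatomic ideal gas.
ΔS = 5.16 × [20.79 × ln(534/288) − 8.314 × ln(966/661)] = 49.9 J/K.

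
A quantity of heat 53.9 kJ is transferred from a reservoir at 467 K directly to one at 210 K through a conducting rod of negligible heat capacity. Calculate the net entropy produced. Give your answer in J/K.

ΔS_total = 141 J/K

ΔS_hot = −Q/T_H = −53900/467 = -115.4 J/K and ΔS_cold = +Q/T_C = 53900/210 = 256.7 J/K.
ΔS_total = -115.4 + 256.7 = 141 J/K, positive as the second law requires.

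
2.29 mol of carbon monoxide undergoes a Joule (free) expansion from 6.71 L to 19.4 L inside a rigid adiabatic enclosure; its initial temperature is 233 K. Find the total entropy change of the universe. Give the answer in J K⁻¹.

For an ideal gas in free expansion Q = 0 and W = 0, so T is unchanged.
Entropy is a state function; using a reversible isothermal path, ΔS_gas = nR ln(V₂/V₁) = 2.29 × 8.314 × ln(19.4/6.71) = 20.2 J/K.
The insulated surroundings exchange no heat, so ΔS_surr = 0 and ΔS_universe = ΔS_gas.

ΔS_universe = 20.2 J/K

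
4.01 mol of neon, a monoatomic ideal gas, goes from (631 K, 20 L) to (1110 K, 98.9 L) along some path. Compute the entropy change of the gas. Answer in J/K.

Entropy is a state function: ΔS = nC_V ln(T₂/T₁) + nR ln(V₂/V₁), with C_V = 3R/2 = 12.47 J mol⁻¹ K⁻¹ for a monoatomic ideal gas.
ΔS = 4.01 × [12.47 × ln(1110/631) + 8.314 × ln(98.9/20)] = 81.5 J/K.

ΔS = 81.5 J/K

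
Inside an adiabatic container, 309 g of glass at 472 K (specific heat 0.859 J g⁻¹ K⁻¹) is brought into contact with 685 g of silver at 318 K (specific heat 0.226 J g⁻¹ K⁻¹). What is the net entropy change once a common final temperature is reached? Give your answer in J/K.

Energy balance: T_f = (m₁c₁T₁ + m₂c₂T₂)/(m₁c₁ + m₂c₂) = 415.27 K.
ΔS₁ = m₁c₁ ln(T_f/T₁) = 265.431 × ln(415.27/472) = -33.989 J/K.
ΔS₂ = m₂c₂ ln(T_f/T₂) = 154.81 × ln(415.27/318) = 41.315 J/K.
ΔS_total = -33.989 + 41.315 = 7.33 J/K.

ΔS_total = 7.33 J/K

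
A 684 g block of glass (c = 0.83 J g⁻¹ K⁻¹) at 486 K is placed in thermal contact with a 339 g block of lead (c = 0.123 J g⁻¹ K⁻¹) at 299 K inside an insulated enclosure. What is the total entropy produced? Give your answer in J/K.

Energy balance: T_f = (m₁c₁T₁ + m₂c₂T₂)/(m₁c₁ + m₂c₂) = 473.21 K.
ΔS₁ = m₁c₁ ln(T_f/T₁) = 567.72 × ln(473.21/486) = -15.146 J/K.
ΔS₂ = m₂c₂ ln(T_f/T₂) = 41.697 × ln(473.21/299) = 19.142 J/K.
ΔS_total = -15.146 + 19.142 = 4 J/K.

ΔS_total = 4 J/K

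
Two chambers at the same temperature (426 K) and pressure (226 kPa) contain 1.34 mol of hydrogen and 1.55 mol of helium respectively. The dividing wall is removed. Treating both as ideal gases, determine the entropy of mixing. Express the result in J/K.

ΔS_mix = 16.6 J/K

Mole fractions: x_A = 1.34/2.89 = 0.464, x_B = 0.536.
ΔS_mix = −R(n_A ln x_A + n_B ln x_B) = −8.314 × (1.34 ln 0.464 + 1.55 ln 0.536) = 16.6 J/K.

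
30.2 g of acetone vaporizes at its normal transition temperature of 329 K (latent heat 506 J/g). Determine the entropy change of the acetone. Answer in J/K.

ΔS = 46.4 J/K

Heat absorbed by the substance: Q = mL = 30.2 × 506 = 15281.2 J.
At constant T, ΔS = Q_rev/T = 15281.2 / 329 = 46.4 J/K.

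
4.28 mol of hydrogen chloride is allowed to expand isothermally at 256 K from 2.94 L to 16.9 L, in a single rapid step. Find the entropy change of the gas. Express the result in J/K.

ΔS_gas = 62.2 J/K

Entropy is a state function, so ΔS_gas depends only on the end states.
For an isothermal ideal gas ΔS_gas = nR ln(V₂/V₁) = 4.28 × 8.314 × ln(16.9/2.94) = 62.2 J/K.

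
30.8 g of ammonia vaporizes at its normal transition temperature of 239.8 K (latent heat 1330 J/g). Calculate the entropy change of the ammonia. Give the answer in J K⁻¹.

ΔS = 171 J/K

Heat absorbed by the substance: Q = mL = 30.8 × 1330 = 40964 J.
At constant T, ΔS = Q_rev/T = 40964 / 239.8 = 171 J/K.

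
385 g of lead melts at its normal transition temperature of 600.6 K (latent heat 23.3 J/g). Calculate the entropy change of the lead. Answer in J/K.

ΔS = 14.9 J/K

Heat absorbed by the substance: Q = mL = 385 × 23.3 = 8970.5 J.
At constant T, ΔS = Q_rev/T = 8970.5 / 600.6 = 14.9 J/K.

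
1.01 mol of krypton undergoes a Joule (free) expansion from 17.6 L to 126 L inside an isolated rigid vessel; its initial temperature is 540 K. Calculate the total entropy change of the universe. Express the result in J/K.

For an ideal gas in free expansion Q = 0 and W = 0, so T is unchanged.
Entropy is a state function; using a reversible isothermal path, ΔS_gas = nR ln(V₂/V₁) = 1.01 × 8.314 × ln(126/17.6) = 16.5 J/K.
The insulated surroundings exchange no heat, so ΔS_surr = 0 and ΔS_universe = ΔS_gas.

ΔS_universe = 16.5 J/K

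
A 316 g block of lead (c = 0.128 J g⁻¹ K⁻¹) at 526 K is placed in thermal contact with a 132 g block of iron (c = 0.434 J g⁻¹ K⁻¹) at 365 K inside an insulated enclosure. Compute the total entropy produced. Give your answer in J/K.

Energy balance: T_f = (m₁c₁T₁ + m₂c₂T₂)/(m₁c₁ + m₂c₂) = 431.63 K.
ΔS₁ = m₁c₁ ln(T_f/T₁) = 40.448 × ln(431.63/526) = -7.998 J/K.
ΔS₂ = m₂c₂ ln(T_f/T₂) = 57.288 × ln(431.63/365) = 9.606 J/K.
ΔS_total = -7.998 + 9.606 = 1.61 J/K.

ΔS_total = 1.61 J/K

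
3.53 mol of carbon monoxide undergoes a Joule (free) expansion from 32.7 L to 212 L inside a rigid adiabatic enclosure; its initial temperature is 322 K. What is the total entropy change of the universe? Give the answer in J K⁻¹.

ΔS_universe = 54.9 J/K

For an ideal gas in free expansion Q = 0 and W = 0, so T is unchanged.
Entropy is a state function; using a reversible isothermal path, ΔS_gas = nR ln(V₂/V₁) = 3.53 × 8.314 × ln(212/32.7) = 54.9 J/K.
The insulated surroundings exchange no heat, so ΔS_surr = 0 and ΔS_universe = ΔS_gas.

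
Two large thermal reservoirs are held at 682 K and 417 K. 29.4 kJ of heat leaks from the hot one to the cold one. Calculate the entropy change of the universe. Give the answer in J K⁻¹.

ΔS_total = 27.4 J/K

ΔS_hot = −Q/T_H = −29400/682 = -43.11 J/K and ΔS_cold = +Q/T_C = 29400/417 = 70.5 J/K.
ΔS_total = -43.11 + 70.5 = 27.4 J/K, positive as the second law requires.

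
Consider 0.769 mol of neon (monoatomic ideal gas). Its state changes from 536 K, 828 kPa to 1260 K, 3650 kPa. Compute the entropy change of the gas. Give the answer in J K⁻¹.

ΔS = nC_p ln(T₂/T₁) − nR ln(P₂/P₁), with C_p = 5R/2 = 20.79 J mol⁻¹ K⁻¹ for a monoatomic ideal gas.
ΔS = 0.769 × [20.79 × ln(1260/536) − 8.314 × ln(3650/828)] = 4.18 J/K.

ΔS = 4.18 J/K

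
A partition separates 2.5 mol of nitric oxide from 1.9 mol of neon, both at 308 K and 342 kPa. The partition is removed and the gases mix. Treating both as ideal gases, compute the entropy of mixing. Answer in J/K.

ΔS_mix = 25 J/K

Mole fractions: x_A = 2.5/4.4 = 0.568, x_B = 0.432.
ΔS_mix = −R(n_A ln x_A + n_B ln x_B) = −8.314 × (2.5 ln 0.568 + 1.9 ln 0.432) = 25 J/K.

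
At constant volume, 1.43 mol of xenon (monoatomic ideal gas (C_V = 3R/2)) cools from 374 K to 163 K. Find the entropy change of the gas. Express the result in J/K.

ΔS = -14.8 J/K

At constant volume, ΔS = nC_V ln(T₂/T₁) with C_V = 3R/2 = 12.47 J mol⁻¹ K⁻¹.
ΔS = 1.43 × 12.47 × ln(163/374) = -14.8 J/K.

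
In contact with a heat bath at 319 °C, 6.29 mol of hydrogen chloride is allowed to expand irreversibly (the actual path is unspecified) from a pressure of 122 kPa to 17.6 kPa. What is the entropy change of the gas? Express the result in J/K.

ΔS_gas = 101 J/K

Entropy is a state function, so ΔS_gas depends only on the end states.
For an isothermal ideal gas ΔS_gas = nR ln(P₁/P₂) = 6.29 × 8.314 × ln(122/17.6) = 101 J/K.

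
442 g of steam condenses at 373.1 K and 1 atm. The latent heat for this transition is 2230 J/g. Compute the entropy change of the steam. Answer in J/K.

ΔS = -2640 J/K

Heat released by the substance: Q = −mL = −442 × 2230 = −985660 J.
At constant T, ΔS = Q_rev/T = −985660 / 373.1 = -2640 J/K.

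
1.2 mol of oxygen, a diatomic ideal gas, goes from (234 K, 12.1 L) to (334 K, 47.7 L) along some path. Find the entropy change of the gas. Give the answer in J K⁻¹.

Entropy is a state function: ΔS = nC_V ln(T₂/T₁) + nR ln(V₂/V₁), with C_V = 5R/2 = 20.79 J mol⁻¹ K⁻¹ for a diatomic ideal gas.
ΔS = 1.2 × [20.79 × ln(334/234) + 8.314 × ln(47.7/12.1)] = 22.6 J/K.

ΔS = 22.6 J/K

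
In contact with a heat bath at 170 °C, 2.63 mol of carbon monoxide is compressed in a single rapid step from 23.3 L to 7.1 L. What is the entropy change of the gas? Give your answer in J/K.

Entropy is a state function, so ΔS_gas depends only on the end states.
For an isothermal ideal gas ΔS_gas = nR ln(V₂/V₁) = 2.63 × 8.314 × ln(7.1/23.3) = -26 J/K.

ΔS_gas = -26 J/K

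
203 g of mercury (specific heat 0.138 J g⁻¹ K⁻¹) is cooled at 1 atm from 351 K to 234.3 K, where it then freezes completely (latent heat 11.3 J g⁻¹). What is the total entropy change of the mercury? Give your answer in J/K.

Cooling step: ΔS₁ = m c ln(T_tr/T_i) = 203 × 0.138 × ln(234.3/351) = -11.32 J/K.
Phase change: ΔS₂ = −mL/T_tr = −203 × 11.3 / 234.3 = -9.79 J/K.
ΔS_total = (-11.32) + (-9.79) = -21.1 J/K.

ΔS = -21.1 J/K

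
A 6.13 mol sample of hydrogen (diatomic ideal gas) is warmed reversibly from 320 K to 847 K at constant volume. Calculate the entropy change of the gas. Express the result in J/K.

ΔS = 124 J/K

At constant volume, ΔS = nC_V ln(T₂/T₁) with C_V = 5R/2 = 20.79 J mol⁻¹ K⁻¹.
ΔS = 6.13 × 20.79 × ln(847/320) = 124 J/K.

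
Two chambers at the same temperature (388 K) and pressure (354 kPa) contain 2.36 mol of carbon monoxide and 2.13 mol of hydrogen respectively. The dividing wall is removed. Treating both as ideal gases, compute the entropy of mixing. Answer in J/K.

Mole fractions: x_A = 2.36/4.49 = 0.526, x_B = 0.474.
ΔS_mix = −R(n_A ln x_A + n_B ln x_B) = −8.314 × (2.36 ln 0.526 + 2.13 ln 0.474) = 25.8 J/K.

ΔS_mix = 25.8 J/K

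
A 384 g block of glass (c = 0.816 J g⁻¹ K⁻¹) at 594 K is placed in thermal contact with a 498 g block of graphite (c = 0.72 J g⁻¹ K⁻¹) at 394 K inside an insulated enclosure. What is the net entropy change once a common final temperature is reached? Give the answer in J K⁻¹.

Energy balance: T_f = (m₁c₁T₁ + m₂c₂T₂)/(m₁c₁ + m₂c₂) = 487.27 K.
ΔS₁ = m₁c₁ ln(T_f/T₁) = 313.344 × ln(487.27/594) = -62.06 J/K.
ΔS₂ = m₂c₂ ln(T_f/T₂) = 358.56 × ln(487.27/394) = 76.18 J/K.
ΔS_total = -62.06 + 76.18 = 14.1 J/K.

ΔS_total = 14.1 J/K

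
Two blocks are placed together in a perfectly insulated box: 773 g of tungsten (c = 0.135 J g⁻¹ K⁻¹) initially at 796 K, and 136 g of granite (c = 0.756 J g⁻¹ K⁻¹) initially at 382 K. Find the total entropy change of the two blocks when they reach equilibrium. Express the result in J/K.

ΔS_total = 13.6 J/K

Energy balance: T_f = (m₁c₁T₁ + m₂c₂T₂)/(m₁c₁ + m₂c₂) = 590.54 K.
ΔS₁ = m₁c₁ ln(T_f/T₁) = 104.355 × ln(590.54/796) = -31.16 J/K.
ΔS₂ = m₂c₂ ln(T_f/T₂) = 102.816 × ln(590.54/382) = 44.79 J/K.
ΔS_total = -31.16 + 44.79 = 13.6 J/K.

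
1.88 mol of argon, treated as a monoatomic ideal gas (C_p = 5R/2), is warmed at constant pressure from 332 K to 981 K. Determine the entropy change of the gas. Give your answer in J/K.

At constant pressure, ΔS = nC_p ln(T₂/T₁) with C_p = 5R/2 = 20.79 J mol⁻¹ K⁻¹.
ΔS = 1.88 × 20.79 × ln(981/332) = 42.3 J/K.

ΔS = 42.3 J/K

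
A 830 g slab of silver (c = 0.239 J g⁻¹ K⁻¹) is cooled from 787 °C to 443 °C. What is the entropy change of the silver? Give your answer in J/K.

In kelvin: T₁ = 1060.15 K, T₂ = 716.15 K. ΔS = ∫dQ_rev/T = m c ln(T₂/T₁) = 830 × 0.239 × ln(716.15/1060.15) = -77.8 J/K.

ΔS = -77.8 J/K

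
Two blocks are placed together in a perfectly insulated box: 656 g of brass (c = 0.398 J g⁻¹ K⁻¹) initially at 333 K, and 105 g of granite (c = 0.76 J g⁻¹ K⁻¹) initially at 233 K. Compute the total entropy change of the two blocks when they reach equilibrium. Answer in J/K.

Energy balance: T_f = (m₁c₁T₁ + m₂c₂T₂)/(m₁c₁ + m₂c₂) = 309.59 K.
ΔS₁ = m₁c₁ ln(T_f/T₁) = 261.088 × ln(309.59/333) = -19.03 J/K.
ΔS₂ = m₂c₂ ln(T_f/T₂) = 79.8 × ln(309.59/233) = 22.68 J/K.
ΔS_total = -19.03 + 22.68 = 3.65 J/K.

ΔS_total = 3.65 J/K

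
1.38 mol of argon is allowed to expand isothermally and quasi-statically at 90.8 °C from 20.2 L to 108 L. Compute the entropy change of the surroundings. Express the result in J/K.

ΔS_surr = -19.2 J/K

For an isothermal ideal gas ΔS_gas = nR ln(V₂/V₁) = 1.38 × 8.314 × ln(108/20.2) = 19.2 J/K.
The process is reversible, so ΔS_surr = −ΔS_gas = -19.2 J/K and ΔS_universe = 0.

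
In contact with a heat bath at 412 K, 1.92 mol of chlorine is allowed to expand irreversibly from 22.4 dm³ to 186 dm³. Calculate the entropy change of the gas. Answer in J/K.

Entropy is a state function, so ΔS_gas depends only on the end states.
For an isothermal ideal gas ΔS_gas = nR ln(V₂/V₁) = 1.92 × 8.314 × ln(186/22.4) = 33.8 J/K.

ΔS_gas = 33.8 J/K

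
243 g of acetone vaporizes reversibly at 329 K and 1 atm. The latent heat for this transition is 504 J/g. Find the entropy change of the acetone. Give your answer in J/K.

ΔS = 372 J/K

Heat absorbed by the substance: Q = mL = 243 × 504 = 122472 J.
At constant T, ΔS = Q_rev/T = 122472 / 329 = 372 J/K.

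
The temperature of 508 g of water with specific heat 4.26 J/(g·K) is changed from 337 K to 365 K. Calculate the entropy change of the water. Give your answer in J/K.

ΔS = ∫dQ_rev/T = m c ln(T₂/T₁) = 508 × 4.26 × ln(365/337) = 173 J/K.

ΔS = 173 J/K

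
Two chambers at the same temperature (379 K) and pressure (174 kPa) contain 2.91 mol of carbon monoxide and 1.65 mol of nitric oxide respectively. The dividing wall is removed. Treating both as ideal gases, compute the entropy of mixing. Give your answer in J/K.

Mole fractions: x_A = 2.91/4.56 = 0.638, x_B = 0.362.
ΔS_mix = −R(n_A ln x_A + n_B ln x_B) = −8.314 × (2.91 ln 0.638 + 1.65 ln 0.362) = 24.8 J/K.

ΔS_mix = 24.8 J/K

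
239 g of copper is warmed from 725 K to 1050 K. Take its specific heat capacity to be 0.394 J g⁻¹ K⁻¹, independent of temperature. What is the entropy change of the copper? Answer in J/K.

ΔS = 34.9 J/K

ΔS = ∫dQ_rev/T = m c ln(T₂/T₁) = 239 × 0.394 × ln(1050/725) = 34.9 J/K.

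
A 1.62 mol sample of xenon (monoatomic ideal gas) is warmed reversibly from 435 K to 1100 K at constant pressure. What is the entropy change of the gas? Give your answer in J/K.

ΔS = 31.2 J/K

At constant pressure, ΔS = nC_p ln(T₂/T₁) with C_p = 5R/2 = 20.79 J mol⁻¹ K⁻¹.
ΔS = 1.62 × 20.79 × ln(1100/435) = 31.2 J/K.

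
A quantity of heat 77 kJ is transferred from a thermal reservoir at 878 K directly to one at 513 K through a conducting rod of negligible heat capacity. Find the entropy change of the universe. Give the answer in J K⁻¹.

ΔS_total = 62.4 J/K

ΔS_hot = −Q/T_H = −77000/878 = -87.7 J/K and ΔS_cold = +Q/T_C = 77000/513 = 150.1 J/K.
ΔS_total = -87.7 + 150.1 = 62.4 J/K, positive as the second law requires.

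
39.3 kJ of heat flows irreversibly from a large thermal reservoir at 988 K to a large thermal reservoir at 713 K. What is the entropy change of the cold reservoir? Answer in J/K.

The cold reservoir gains heat Q, so ΔS_cold = +Q/T_C = 39300/713 = 55.1 J/K.

ΔS_cold = 55.1 J/K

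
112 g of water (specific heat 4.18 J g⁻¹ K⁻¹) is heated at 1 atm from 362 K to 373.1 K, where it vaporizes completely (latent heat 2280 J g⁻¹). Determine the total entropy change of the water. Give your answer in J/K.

Warming step: ΔS₁ = m c ln(T_tr/T_i) = 112 × 4.18 × ln(373.1/362) = 14.14 J/K.
Phase change: ΔS₂ = +mL/T_tr = 112 × 2280 / 373.1 = 684.4 J/K.
ΔS_total = (14.14) + (684.4) = 699 J/K.

ΔS = 699 J/K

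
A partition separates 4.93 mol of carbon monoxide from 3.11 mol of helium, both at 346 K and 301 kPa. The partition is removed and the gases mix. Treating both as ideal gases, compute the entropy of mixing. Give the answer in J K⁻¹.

Mole fractions: x_A = 4.93/8.04 = 0.613, x_B = 0.387.
ΔS_mix = −R(n_A ln x_A + n_B ln x_B) = −8.314 × (4.93 ln 0.613 + 3.11 ln 0.387) = 44.6 J/K.

ΔS_mix = 44.6 J/K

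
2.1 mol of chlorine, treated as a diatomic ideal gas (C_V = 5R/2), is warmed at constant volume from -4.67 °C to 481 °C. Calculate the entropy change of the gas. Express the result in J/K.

ΔS = 45.1 J/K

In kelvin: T₁ = 268.48 K, T₂ = 754.15 K. At constant volume, ΔS = nC_V ln(T₂/T₁) with C_V = 5R/2 = 20.79 J mol⁻¹ K⁻¹.
ΔS = 2.1 × 20.79 × ln(754.15/268.48) = 45.1 J/K.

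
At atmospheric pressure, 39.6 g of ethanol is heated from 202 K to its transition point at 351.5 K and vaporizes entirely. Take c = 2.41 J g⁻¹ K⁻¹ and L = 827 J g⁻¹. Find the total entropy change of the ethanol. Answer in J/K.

Warming step: ΔS₁ = m c ln(T_tr/T_i) = 39.6 × 2.41 × ln(351.5/202) = 52.87 J/K.
Phase change: ΔS₂ = +mL/T_tr = 39.6 × 827 / 351.5 = 93.17 J/K.
ΔS_total = (52.87) + (93.17) = 146 J/K.

ΔS = 146 J/K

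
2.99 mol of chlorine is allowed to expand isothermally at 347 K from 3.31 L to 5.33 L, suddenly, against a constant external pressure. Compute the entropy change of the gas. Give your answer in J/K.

ΔS_gas = 11.8 J/K

Entropy is a state function, so ΔS_gas depends only on the end states.
For an isothermal ideal gas ΔS_gas = nR ln(V₂/V₁) = 2.99 × 8.314 × ln(5.33/3.31) = 11.8 J/K.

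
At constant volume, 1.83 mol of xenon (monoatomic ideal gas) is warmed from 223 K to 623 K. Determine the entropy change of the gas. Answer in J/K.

ΔS = 23.4 J/K

At constant volume, ΔS = nC_V ln(T₂/T₁) with C_V = 3R/2 = 12.47 J mol⁻¹ K⁻¹.
ΔS = 1.83 × 12.47 × ln(623/223) = 23.4 J/K.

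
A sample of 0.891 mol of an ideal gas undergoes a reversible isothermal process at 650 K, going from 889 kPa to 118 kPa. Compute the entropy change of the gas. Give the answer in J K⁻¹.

ΔS_gas = 15 J/K

For an isothermal ideal gas ΔS_gas = nR ln(P₁/P₂) = 0.891 × 8.314 × ln(889/118) = 15 J/K.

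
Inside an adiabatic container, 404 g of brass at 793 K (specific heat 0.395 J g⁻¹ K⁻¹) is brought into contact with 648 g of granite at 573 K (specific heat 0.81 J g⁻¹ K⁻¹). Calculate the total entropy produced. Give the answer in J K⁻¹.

ΔS_total = 6.83 J/K

Energy balance: T_f = (m₁c₁T₁ + m₂c₂T₂)/(m₁c₁ + m₂c₂) = 624.29 K.
ΔS₁ = m₁c₁ ln(T_f/T₁) = 159.58 × ln(624.29/793) = -38.17 J/K.
ΔS₂ = m₂c₂ ln(T_f/T₂) = 524.88 × ln(624.29/573) = 45 J/K.
ΔS_total = -38.17 + 45 = 6.83 J/K.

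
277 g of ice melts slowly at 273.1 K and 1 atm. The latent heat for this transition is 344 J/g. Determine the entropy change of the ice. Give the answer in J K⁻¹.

Heat absorbed by the substance: Q = mL = 277 × 344 = 95288 J.
At constant T, ΔS = Q_rev/T = 95288 / 273.1 = 349 J/K.

ΔS = 349 J/K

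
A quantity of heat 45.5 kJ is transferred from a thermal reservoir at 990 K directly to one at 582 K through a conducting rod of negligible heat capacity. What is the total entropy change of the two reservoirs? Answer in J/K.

ΔS_hot = −Q/T_H = −45500/990 = -45.96 J/K and ΔS_cold = +Q/T_C = 45500/582 = 78.18 J/K.
ΔS_total = -45.96 + 78.18 = 32.2 J/K, positive as the second law requires.

ΔS_total = 32.2 J/K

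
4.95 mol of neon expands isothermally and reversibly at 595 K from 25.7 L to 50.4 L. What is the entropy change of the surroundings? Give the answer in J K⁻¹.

ΔS_surr = -27.7 J/K

For an isothermal ideal gas ΔS_gas = nR ln(V₂/V₁) = 4.95 × 8.314 × ln(50.4/25.7) = 27.7 J/K.
The process is reversible, so ΔS_surr = −ΔS_gas = -27.7 J/K and ΔS_universe = 0.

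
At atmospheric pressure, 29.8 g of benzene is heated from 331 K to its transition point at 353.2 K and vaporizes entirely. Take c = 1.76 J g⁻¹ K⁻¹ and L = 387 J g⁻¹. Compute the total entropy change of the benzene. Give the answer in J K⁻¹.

Warming step: ΔS₁ = m c ln(T_tr/T_i) = 29.8 × 1.76 × ln(353.2/331) = 3.405 J/K.
Phase change: ΔS₂ = +mL/T_tr = 29.8 × 387 / 353.2 = 32.65 J/K.
ΔS_total = (3.405) + (32.65) = 36.1 J/K.

ΔS = 36.1 J/K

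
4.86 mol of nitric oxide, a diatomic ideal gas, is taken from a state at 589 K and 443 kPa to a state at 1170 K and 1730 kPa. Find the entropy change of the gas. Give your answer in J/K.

ΔS = nC_p ln(T₂/T₁) − nR ln(P₂/P₁), with C_p = 7R/2 = 29.1 J mol⁻¹ K⁻¹ for a diatomic ideal gas.
ΔS = 4.86 × [29.1 × ln(1170/589) − 8.314 × ln(1730/443)] = 42 J/K.

ΔS = 42 J/K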